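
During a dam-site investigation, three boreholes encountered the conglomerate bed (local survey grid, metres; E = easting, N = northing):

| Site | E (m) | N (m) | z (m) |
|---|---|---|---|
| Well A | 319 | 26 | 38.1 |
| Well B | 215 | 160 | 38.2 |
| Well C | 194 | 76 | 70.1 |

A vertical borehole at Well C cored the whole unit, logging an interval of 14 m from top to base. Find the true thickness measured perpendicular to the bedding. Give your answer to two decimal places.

Two edge vectors: Well A→Well B = (-104, 134, 0.1), Well A→Well C = (-125, 50, 32).
Normal n = (Well A→Well B) × (Well A→Well C) = (4283, 3315.5, 11550).
So ∂z/∂E = −n_x/n_z = −0.37082 and ∂z/∂N = −n_y/n_z = −0.28706.
|∇z| = √(a²+b²) = 0.46895, so dip δ = arctan(0.46895) = 25.12°.
True thickness = vertical thickness × cos δ = 14 × cos 25.12° = 12.68 m.

12.68 m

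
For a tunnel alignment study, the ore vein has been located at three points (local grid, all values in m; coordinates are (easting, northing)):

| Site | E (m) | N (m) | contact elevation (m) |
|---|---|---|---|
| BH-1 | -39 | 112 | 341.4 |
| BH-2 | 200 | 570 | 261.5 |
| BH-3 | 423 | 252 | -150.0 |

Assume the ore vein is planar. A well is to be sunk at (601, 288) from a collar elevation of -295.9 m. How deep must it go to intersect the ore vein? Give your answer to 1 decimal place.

Let the plane be z = a·E + b·N + c.
BH-2−BH-1: 239a + 458b = −79.9;  BH-3−BH-1: 462a + 140b = −491.4.
Solving gives a = −1.20063, b = 0.45207.
Then c = 341.4 − a·-39 − b·112 = 243.94.
At (601, 288): z_contact = −721.58 + 130.20 + 243.94 = -347.44 m.
Depth below ground = -295.9 − (-347.44) = 51.5 m.

51.5 m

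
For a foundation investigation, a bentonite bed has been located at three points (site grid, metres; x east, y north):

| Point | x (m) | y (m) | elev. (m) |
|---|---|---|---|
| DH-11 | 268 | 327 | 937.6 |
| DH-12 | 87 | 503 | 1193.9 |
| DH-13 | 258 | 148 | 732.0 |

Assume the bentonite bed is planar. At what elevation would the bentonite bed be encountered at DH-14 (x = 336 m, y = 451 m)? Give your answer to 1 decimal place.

1062.7 m

Let the plane be z = a·x + b·y + c.
DH-12−DH-11: −181a + 176b = 256.3;  DH-13−DH-11: −10a − 179b = −205.6.
Solving gives a = −0.28373, b = 1.16445.
Then c = 937.6 − a·268 − b·327 = 632.86.
At (336, 451): z = −95.3 + 525.2 + 632.86 = 1062.7 m.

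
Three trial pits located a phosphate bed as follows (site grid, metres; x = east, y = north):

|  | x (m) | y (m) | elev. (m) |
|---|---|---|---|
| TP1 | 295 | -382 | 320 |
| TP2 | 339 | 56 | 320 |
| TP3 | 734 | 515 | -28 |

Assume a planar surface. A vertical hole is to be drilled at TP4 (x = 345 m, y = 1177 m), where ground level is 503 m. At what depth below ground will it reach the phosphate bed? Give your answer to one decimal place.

76.7 m

Two edge vectors: TP1→TP2 = (44, 438, 0), TP1→TP3 = (439, 897, -348).
Normal n = (TP1→TP2) × (TP1→TP3) = (-152424, 15312, -152814).
So ∂z/∂x = −n_x/n_z = −0.997448 and ∂z/∂y = −n_y/n_z = 0.100200.
Intercept c from TP1: 320 + 294.25 + 38.28 = 652.52.
At (345, 1177): z_contact = −344.12 + 117.94 + 652.52 = 426.34 m.
Depth below ground = 503 − 426.34 = 76.7 m.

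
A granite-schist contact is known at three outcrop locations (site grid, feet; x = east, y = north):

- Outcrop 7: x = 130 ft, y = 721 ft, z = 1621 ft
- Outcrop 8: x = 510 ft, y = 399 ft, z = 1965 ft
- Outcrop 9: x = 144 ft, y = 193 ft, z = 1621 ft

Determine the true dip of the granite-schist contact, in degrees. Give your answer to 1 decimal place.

42.8°

Let the plane be z = a·x + b·y + c.
Outcrop 8−Outcrop 7: 380a − 322b = 344;  Outcrop 9−Outcrop 7: 14a − 528b = 0.
Solving gives a = 0.92607, b = 0.02455.
Gradient magnitude |∇z| = √(a² + b²) = √(0.85761 + 0.00060) = 0.92640.
True dip = arctan(0.92640) = 42.8°, dipping toward W (azimuth ≈ 268°).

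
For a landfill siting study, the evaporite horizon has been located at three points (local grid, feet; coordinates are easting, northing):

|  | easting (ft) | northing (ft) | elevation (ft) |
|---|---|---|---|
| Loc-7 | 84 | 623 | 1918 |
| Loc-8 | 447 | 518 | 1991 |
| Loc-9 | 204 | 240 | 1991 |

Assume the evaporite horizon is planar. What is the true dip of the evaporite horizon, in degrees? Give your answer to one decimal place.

Two edge vectors: Loc-7→Loc-8 = (363, -105, 73), Loc-7→Loc-9 = (120, -383, 73).
Normal n = (Loc-7→Loc-8) × (Loc-7→Loc-9) = (20294, -17739, -126429).
So ∂z/∂easting = −n_x/n_z = 0.16052 and ∂z/∂northing = −n_y/n_z = −0.14031.
Gradient magnitude |∇z| = √(a² + b²) = √(0.02577 + 0.01969) = 0.21319.
True dip = arctan(0.21319) = 12.0°, dipping toward NW (azimuth ≈ 311°).

12.0°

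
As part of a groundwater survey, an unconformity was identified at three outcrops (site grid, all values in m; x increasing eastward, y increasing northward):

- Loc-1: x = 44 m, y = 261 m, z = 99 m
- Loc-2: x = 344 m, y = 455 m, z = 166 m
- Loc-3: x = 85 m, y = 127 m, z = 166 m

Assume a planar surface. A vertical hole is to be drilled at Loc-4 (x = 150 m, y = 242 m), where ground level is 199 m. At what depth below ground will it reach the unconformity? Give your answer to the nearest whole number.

Let the plane be z = a·x + b·y + c.
Loc-2−Loc-1: 300a + 194b = 67;  Loc-3−Loc-1: 41a − 134b = 67.
Solving gives a = 0.45637, b = −0.36036.
Then c = 99 − a·44 − b·261 = 172.97.
At (150, 242): z_contact = 68.5 − 87.2 + 172.97 = 154.2 m.
Depth below ground = 199 − 154.2 = 45 m.

45 m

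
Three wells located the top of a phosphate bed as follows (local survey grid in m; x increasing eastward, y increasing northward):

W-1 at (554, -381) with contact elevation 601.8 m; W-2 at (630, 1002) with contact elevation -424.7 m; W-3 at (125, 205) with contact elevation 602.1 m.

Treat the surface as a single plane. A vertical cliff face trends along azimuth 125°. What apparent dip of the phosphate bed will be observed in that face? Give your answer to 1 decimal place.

20.7°

Let the plane be z = a·x + b·y + c.
W-2−W-1: 76a + 1383b = −1026.5;  W-3−W-1: −429a + 586b = 0.3.
Solving gives a = −0.94372, b = −0.69037.
Unit vector along 125° is (sin 125°, cos 125°) = (0.8192, -0.5736).
Slope in that direction = a·(0.8192) + b·(-0.5736) = −0.37707.
Apparent dip = arctan|0.37707| = 20.7° (true dip is 49.5°, so apparent ≤ true as expected).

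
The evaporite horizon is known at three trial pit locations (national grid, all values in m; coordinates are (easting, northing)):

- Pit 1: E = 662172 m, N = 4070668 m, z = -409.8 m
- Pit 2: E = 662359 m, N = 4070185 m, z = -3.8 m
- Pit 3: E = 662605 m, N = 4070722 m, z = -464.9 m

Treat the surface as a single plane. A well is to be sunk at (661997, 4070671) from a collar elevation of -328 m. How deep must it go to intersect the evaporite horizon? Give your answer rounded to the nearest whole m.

Two edge vectors: Pit 1→Pit 2 = (187, -483, 406), Pit 1→Pit 3 = (433, 54, -55.1).
Normal n = (Pit 1→Pit 2) × (Pit 1→Pit 3) = (4689.3, 186101.7, 219237).
So ∂z/∂E = −n_x/n_z = −0.02138918 and ∂z/∂N = −n_y/n_z = −0.84886082.
Intercept c from Pit 1: -409.8 + 14163.32 + 3455430.58 = 3469184.10.
At (661997, 4070671): z_contact = −14159.6 − 3455433.1 + 3469184.10 = -408.6 m.
Depth below ground = -328 − (-408.6) = 81 m.

81 m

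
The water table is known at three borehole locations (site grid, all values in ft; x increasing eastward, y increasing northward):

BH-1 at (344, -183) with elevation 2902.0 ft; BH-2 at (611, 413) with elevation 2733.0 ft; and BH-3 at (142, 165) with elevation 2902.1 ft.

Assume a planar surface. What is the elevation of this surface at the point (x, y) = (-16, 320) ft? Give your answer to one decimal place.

2920.9 ft

Let the plane be z = a·x + b·y + c.
BH-2−BH-1: 267a + 596b = −169;  BH-3−BH-1: −202a + 348b = 0.1.
Solving gives a = −0.27599, b = −0.15992.
Then c = 2902 − a·344 − b·-183 = 2967.68.
At (-16, 320): z = 4.4 − 51.2 + 2967.68 = 2920.9 ft.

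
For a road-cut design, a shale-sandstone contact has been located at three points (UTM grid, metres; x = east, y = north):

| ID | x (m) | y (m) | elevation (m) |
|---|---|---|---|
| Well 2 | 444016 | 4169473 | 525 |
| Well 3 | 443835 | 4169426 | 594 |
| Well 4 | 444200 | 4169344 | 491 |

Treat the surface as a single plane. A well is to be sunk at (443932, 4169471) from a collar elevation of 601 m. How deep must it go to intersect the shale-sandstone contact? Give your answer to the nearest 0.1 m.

Two edge vectors: Well 2→Well 3 = (-181, -47, 69), Well 2→Well 4 = (184, -129, -34).
Normal n = (Well 2→Well 3) × (Well 2→Well 4) = (10499, 6542, 31997).
So ∂z/∂x = −n_x/n_z = −0.328124512 and ∂z/∂y = −n_y/n_z = −0.204456668.
Intercept c from Well 2: 525 + 145692.53 + 852476.56 = 998694.09.
At (443932, 4169471): z_contact = −145664.97 − 852476.15 + 998694.09 = 552.97 m.
Depth below ground = 601 − 552.97 = 48.0 m.

48.0 m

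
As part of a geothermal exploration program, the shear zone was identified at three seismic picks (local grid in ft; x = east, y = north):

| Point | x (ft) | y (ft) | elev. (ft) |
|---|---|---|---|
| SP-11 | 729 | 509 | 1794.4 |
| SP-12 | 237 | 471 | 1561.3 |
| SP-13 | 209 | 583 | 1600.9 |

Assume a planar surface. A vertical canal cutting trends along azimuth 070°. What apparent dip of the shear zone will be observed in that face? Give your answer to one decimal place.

Let the plane be z = a·x + b·y + c.
SP-12−SP-11: −492a − 38b = −233.1;  SP-13−SP-11: −520a + 74b = −193.5.
Solving gives a = 0.43801, b = 0.46308.
Unit vector along 070° is (sin 70°, cos 70°) = (0.9397, 0.3420).
Slope in that direction = a·(0.9397) + b·(0.3420) = 0.56998.
Apparent dip = arctan|0.56998| = 29.7° (true dip is 32.5°, so apparent ≤ true as expected).

29.7°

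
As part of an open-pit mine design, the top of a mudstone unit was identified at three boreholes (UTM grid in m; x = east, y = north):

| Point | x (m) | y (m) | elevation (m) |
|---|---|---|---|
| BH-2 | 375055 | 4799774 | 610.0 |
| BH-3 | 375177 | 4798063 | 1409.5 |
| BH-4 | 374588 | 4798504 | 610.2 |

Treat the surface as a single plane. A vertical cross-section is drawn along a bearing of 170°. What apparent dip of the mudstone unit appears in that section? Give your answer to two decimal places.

29.69°

Let the plane be z = a·x + b·y + c.
BH-3−BH-2: 122a − 1711b = 799.5;  BH-4−BH-2: −467a − 1270b = 0.2.
Solving gives a = 1.06399, b = −0.39140.
Unit vector along 170° is (sin 170°, cos 170°) = (0.1736, -0.9848).
Slope in that direction = a·(0.1736) + b·(-0.9848) = 0.57022.
Apparent dip = arctan|0.57022| = 29.69° (true dip is 48.6°, so apparent ≤ true as expected).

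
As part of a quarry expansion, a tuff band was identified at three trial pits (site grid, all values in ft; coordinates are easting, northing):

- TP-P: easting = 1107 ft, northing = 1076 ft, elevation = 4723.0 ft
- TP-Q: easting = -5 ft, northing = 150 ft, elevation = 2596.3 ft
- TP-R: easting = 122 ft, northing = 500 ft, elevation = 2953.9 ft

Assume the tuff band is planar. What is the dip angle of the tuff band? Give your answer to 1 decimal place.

57.9°

Let the plane be z = a·easting + b·northing + c.
TP-Q−TP-P: −1112a − 926b = −2126.7;  TP-R−TP-P: −985a − 576b = −1769.1.
Solving gives a = 1.52139, b = 0.46967.
Gradient magnitude |∇z| = √(a² + b²) = √(2.31464 + 0.22059) = 1.59224.
True dip = arctan(1.59224) = 57.9°, dipping toward WSW (azimuth ≈ 253°).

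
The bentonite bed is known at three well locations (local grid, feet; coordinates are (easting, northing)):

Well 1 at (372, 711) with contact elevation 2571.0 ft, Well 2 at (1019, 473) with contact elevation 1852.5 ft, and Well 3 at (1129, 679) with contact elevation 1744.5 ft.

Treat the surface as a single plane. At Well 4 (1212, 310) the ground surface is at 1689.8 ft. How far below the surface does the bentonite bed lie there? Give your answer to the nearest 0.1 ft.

56.9 ft

Let the plane be z = a·E + b·N + c.
Well 2−Well 1: 647a − 238b = −718.5;  Well 3−Well 1: 757a − 32b = −826.5.
Solving gives a = −1.089382, b = 0.057437.
Then c = 2571 − a·372 − b·711 = 2935.41.
At (1212, 310): z_contact = −1320.33 + 17.81 + 2935.41 = 1632.89 ft.
Depth below ground = 1689.8 − 1632.89 = 56.9 ft.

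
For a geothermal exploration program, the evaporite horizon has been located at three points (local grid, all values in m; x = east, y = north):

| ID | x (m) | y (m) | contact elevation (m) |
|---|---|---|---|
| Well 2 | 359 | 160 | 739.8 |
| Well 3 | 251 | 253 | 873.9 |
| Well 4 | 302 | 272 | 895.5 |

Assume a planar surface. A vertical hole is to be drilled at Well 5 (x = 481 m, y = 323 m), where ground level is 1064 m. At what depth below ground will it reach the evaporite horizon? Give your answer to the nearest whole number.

114 m

Let the plane be z = a·x + b·y + c.
Well 3−Well 2: −108a + 93b = 134.1;  Well 4−Well 2: −57a + 112b = 155.7.
Solving gives a = −0.07934, b = 1.34980.
Then c = 739.8 − a·359 − b·160 = 552.31.
At (481, 323): z_contact = −38.2 + 436.0 + 552.31 = 950.1 m.
Depth below ground = 1064 − 950.1 = 114 m.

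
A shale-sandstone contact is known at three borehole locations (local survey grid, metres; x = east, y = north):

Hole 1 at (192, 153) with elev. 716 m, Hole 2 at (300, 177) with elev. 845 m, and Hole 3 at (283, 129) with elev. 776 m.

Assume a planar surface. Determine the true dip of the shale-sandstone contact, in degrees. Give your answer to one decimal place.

55.5°

Let the plane be z = a·x + b·y + c.
Hole 2−Hole 1: 108a + 24b = 129;  Hole 3−Hole 1: 91a − 24b = 60.
Solving gives a = 0.94975, b = 1.10113.
Gradient magnitude |∇z| = √(a² + b²) = √(0.90202 + 1.21249) = 1.45414.
True dip = arctan(1.45414) = 55.5°, dipping toward SW (azimuth ≈ 221°).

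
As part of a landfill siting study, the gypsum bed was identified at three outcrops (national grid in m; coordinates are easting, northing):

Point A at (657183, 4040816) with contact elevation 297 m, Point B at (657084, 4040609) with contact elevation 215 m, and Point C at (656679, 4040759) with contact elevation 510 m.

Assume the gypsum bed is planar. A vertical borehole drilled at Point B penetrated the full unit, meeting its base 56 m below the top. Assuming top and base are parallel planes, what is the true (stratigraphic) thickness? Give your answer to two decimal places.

Two edge vectors: Point A→Point B = (-99, -207, -82), Point A→Point C = (-504, -57, 213).
Normal n = (Point A→Point B) × (Point A→Point C) = (-48765, 62415, -98685).
So ∂z/∂easting = −n_x/n_z = −0.49415 and ∂z/∂northing = −n_y/n_z = 0.63247.
|∇z| = √(a²+b²) = 0.80262, so dip δ = arctan(0.80262) = 38.75°.
True thickness = vertical thickness × cos δ = 56 × cos 38.75° = 43.67 m.

43.67 m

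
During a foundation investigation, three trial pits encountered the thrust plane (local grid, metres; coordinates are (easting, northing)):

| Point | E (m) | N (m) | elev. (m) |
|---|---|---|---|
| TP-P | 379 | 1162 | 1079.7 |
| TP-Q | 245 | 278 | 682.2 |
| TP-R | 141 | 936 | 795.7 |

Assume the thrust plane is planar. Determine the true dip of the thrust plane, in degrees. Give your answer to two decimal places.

43.49°

Let the plane be z = a·E + b·N + c.
TP-Q−TP-P: −134a − 884b = −397.5;  TP-R−TP-P: −238a − 226b = −284.
Solving gives a = 0.89514, b = 0.31397.
Gradient magnitude |∇z| = √(a² + b²) = √(0.80127 + 0.09858) = 0.94860.
True dip = arctan(0.94860) = 43.49°, dipping toward WSW (azimuth ≈ 251°).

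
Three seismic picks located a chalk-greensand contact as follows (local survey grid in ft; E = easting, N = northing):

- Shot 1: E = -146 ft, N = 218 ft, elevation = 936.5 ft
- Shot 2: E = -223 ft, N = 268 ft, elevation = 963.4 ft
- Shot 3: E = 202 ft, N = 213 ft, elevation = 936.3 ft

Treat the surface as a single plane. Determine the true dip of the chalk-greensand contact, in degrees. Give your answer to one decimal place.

Let the plane be z = a·E + b·N + c.
Shot 2−Shot 1: −77a + 50b = 26.9;  Shot 3−Shot 1: 348a − 5b = −0.2.
Solving gives a = 0.00732, b = 0.54927.
Gradient magnitude |∇z| = √(a² + b²) = √(0.00005 + 0.30170) = 0.54932.
True dip = arctan(0.54932) = 28.8°, dipping toward S (azimuth ≈ 181°).

28.8°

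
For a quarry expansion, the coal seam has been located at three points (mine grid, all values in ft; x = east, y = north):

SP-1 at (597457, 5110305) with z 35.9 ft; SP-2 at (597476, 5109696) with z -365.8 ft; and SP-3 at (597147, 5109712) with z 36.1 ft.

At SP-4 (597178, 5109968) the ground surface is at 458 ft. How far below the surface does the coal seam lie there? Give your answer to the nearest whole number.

Two edge vectors: SP-1→SP-2 = (19, -609, -401.7), SP-1→SP-3 = (-310, -593, 0.2).
Normal n = (SP-1→SP-2) × (SP-1→SP-3) = (-238329.9, 124523.2, -200057).
So ∂z/∂x = −n_x/n_z = −1.19130998 and ∂z/∂y = −n_y/n_z = 0.62243860.
Intercept c from SP-1: 35.9 + 711756.48 − 3180851.12 = −2469058.73.
At (597178, 5109968): z_contact = −711424.1 + 3180641.4 − 2469058.73 = 158.5 ft.
Depth below ground = 458 − 158.5 = 299 ft.

299 ft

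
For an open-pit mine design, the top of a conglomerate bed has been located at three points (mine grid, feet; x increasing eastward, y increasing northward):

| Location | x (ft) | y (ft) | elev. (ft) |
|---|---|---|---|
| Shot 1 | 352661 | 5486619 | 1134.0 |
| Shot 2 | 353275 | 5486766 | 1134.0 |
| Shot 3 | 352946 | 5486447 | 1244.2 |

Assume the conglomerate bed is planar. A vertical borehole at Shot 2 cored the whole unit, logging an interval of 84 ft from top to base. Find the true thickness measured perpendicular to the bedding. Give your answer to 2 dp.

Two edge vectors: Shot 1→Shot 2 = (614, 147, 0), Shot 1→Shot 3 = (285, -172, 110.2).
Normal n = (Shot 1→Shot 2) × (Shot 1→Shot 3) = (16199.4, -67662.8, -147503).
So ∂z/∂x = −n_x/n_z = 0.10982 and ∂z/∂y = −n_y/n_z = −0.45872.
|∇z| = √(a²+b²) = 0.47169, so dip δ = arctan(0.47169) = 25.25°.
True thickness = vertical thickness × cos δ = 84 × cos 25.25° = 75.97 ft.

75.97 ft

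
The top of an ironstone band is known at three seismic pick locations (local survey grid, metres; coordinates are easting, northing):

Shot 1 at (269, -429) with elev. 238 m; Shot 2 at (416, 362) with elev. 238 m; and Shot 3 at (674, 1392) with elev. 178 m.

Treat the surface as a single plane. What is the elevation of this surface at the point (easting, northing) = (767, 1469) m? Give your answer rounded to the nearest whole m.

107 m

Let the plane be z = a·easting + b·northing + c.
Shot 2−Shot 1: 147a + 791b = 0;  Shot 3−Shot 1: 405a + 1821b = −60.
Solving gives a = −0.90112, b = 0.16746.
Then c = 238 − a·269 − b·-429 = 552.24.
At (767, 1469): z = −691.2 + 246.0 + 552.24 = 107.1 m.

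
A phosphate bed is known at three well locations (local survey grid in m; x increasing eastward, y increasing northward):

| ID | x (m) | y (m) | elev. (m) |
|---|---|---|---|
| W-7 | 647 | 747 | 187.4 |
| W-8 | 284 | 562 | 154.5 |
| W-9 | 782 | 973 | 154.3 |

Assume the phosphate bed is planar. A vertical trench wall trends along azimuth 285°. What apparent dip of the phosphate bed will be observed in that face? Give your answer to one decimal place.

Let the plane be z = a·x + b·y + c.
W-8−W-7: −363a − 185b = −32.9;  W-9−W-7: 135a + 226b = −33.1.
Solving gives a = 0.23761, b = −0.28840.
Unit vector along 285° is (sin 285°, cos 285°) = (-0.9659, 0.2588).
Slope in that direction = a·(-0.9659) + b·(0.2588) = −0.30416.
Apparent dip = arctan|0.30416| = 16.9° (true dip is 20.5°, so apparent ≤ true as expected).

16.9°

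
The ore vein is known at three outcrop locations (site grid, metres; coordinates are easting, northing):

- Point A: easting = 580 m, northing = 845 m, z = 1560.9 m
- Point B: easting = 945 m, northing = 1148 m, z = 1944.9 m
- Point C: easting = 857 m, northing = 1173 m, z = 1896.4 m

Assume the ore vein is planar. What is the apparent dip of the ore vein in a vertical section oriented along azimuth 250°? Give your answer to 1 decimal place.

Let the plane be z = a·easting + b·northing + c.
Point B−Point A: 365a + 303b = 384;  Point C−Point A: 277a + 328b = 335.5.
Solving gives a = 0.67885, b = 0.44957.
Unit vector along 250° is (sin 250°, cos 250°) = (-0.9397, -0.3420).
Slope in that direction = a·(-0.9397) + b·(-0.3420) = −0.79167.
Apparent dip = arctan|0.79167| = 38.4° (true dip is 39.2°, so apparent ≤ true as expected).

38.4°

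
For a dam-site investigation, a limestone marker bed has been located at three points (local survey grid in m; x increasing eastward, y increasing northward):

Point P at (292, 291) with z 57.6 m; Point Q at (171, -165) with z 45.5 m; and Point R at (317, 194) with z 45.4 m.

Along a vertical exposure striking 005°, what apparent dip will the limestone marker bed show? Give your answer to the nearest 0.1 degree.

Two edge vectors: Point P→Point Q = (-121, -456, -12.1), Point P→Point R = (25, -97, -12.2).
Normal n = (Point P→Point Q) × (Point P→Point R) = (4389.5, -1778.7, 23137).
So ∂z/∂x = −n_x/n_z = −0.18972 and ∂z/∂y = −n_y/n_z = 0.07688.
Unit vector along 005° is (sin 5°, cos 5°) = (0.0872, 0.9962).
Slope in that direction = a·(0.0872) + b·(0.9962) = 0.06005.
Apparent dip = arctan|0.06005| = 3.4° (true dip is 11.6°, so apparent ≤ true as expected).

3.4°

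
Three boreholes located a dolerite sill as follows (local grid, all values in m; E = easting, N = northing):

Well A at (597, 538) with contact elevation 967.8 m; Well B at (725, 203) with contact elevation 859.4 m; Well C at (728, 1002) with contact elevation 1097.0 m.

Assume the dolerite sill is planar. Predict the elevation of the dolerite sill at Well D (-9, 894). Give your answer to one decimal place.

1114.9 m

Two edge vectors: Well A→Well B = (128, -335, -108.4), Well A→Well C = (131, 464, 129.2).
Normal n = (Well A→Well B) × (Well A→Well C) = (7015.6, -30738, 103277).
So ∂z/∂E = −n_x/n_z = −0.067930 and ∂z/∂N = −n_y/n_z = 0.297627.
Intercept c from Well A: 967.8 + 40.55 − 160.12 = 848.23.
At (-9, 894): z = 0.6 + 266.1 + 848.23 = 1114.9 m.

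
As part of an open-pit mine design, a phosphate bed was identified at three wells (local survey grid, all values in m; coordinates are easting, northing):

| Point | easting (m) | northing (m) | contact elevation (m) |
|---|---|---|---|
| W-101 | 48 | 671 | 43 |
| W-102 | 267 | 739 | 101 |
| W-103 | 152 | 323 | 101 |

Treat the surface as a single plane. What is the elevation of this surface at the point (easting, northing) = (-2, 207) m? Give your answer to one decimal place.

65.7 m

Let the plane be z = a·easting + b·northing + c.
W-102−W-101: 219a + 68b = 58;  W-103−W-101: 104a − 348b = 58.
Solving gives a = 0.28971, b = −0.08009.
Then c = 43 − a·48 − b·671 = 82.83.
At (-2, 207): z = −0.6 − 16.6 + 82.83 = 65.7 m.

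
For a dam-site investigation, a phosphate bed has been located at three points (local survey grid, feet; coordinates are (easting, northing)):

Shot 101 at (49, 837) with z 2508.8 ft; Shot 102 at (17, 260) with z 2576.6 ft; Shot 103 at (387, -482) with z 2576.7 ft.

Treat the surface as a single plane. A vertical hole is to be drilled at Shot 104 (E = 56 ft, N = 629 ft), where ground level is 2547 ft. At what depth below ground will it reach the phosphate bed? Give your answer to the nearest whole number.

18 ft

Let the plane be z = a·E + b·N + c.
Shot 102−Shot 101: −32a − 577b = 67.8;  Shot 103−Shot 101: 338a − 1319b = 67.9.
Solving gives a = −0.21182, b = −0.10576.
Then c = 2508.8 − a·49 − b·837 = 2607.70.
At (56, 629): z_contact = −11.9 − 66.5 + 2607.70 = 2529.3 ft.
Depth below ground = 2547 − 2529.3 = 18 ft.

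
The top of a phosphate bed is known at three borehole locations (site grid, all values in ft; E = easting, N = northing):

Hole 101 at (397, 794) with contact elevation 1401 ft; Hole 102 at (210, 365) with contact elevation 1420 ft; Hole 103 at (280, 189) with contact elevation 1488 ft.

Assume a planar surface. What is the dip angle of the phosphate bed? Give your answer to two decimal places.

Two edge vectors: Hole 101→Hole 102 = (-187, -429, 19), Hole 101→Hole 103 = (-117, -605, 87).
Normal n = (Hole 101→Hole 102) × (Hole 101→Hole 103) = (-25828, 14046, 62942).
So ∂z/∂E = −n_x/n_z = 0.41035 and ∂z/∂N = −n_y/n_z = −0.22316.
Gradient magnitude |∇z| = √(a² + b²) = √(0.16838 + 0.04980) = 0.46710.
True dip = arctan(0.46710) = 25.04°, dipping toward WNW (azimuth ≈ 299°).

25.04°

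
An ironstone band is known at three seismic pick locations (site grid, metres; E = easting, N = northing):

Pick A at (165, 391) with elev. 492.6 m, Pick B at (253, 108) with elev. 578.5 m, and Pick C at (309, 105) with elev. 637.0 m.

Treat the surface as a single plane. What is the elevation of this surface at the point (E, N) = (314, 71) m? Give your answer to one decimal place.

641.5 m

Let the plane be z = a·E + b·N + c.
Pick B−Pick A: 88a − 283b = 85.9;  Pick C−Pick A: 144a − 286b = 144.4.
Solving gives a = 1.04580, b = 0.02166.
Then c = 492.6 − a·165 − b·391 = 311.57.
At (314, 71): z = 328.4 + 1.5 + 311.57 = 641.5 m.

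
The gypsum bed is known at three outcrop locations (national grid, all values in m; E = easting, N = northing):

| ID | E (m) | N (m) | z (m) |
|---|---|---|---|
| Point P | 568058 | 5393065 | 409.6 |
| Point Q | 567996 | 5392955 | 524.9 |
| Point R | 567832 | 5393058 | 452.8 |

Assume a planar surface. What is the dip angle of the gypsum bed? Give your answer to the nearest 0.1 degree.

Let the plane be z = a·E + b·N + c.
Point Q−Point P: −62a − 110b = 115.3;  Point R−Point P: −226a − 7b = 43.2.
Solving gives a = −0.16150, b = −0.95715.
Gradient magnitude |∇z| = √(a² + b²) = √(0.02608 + 0.91614) = 0.97068.
True dip = arctan(0.97068) = 44.1°, dipping toward N (azimuth ≈ 010°).

44.1°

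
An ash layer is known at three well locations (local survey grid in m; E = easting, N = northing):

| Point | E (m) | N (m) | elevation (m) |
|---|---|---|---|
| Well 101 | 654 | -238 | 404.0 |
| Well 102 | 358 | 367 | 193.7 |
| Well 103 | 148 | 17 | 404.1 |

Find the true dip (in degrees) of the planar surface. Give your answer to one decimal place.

Two edge vectors: Well 101→Well 102 = (-296, 605, -210.3), Well 101→Well 103 = (-506, 255, 0.1).
Normal n = (Well 101→Well 102) × (Well 101→Well 103) = (53687, 106441.4, 230650).
So ∂z/∂E = −n_x/n_z = −0.23276 and ∂z/∂N = −n_y/n_z = −0.46148.
Gradient magnitude |∇z| = √(a² + b²) = √(0.05418 + 0.21297) = 0.51686.
True dip = arctan(0.51686) = 27.3°, dipping toward NNE (azimuth ≈ 027°).

27.3°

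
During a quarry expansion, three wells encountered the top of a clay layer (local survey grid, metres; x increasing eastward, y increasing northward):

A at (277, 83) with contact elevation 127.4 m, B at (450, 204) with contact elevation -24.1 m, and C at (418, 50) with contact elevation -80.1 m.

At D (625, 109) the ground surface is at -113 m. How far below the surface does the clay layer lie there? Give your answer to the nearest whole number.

Let the plane be z = a·x + b·y + c.
B−A: 173a + 121b = −151.5;  C−A: 141a − 33b = −207.5.
Solving gives a = −1.32222, b = 0.63838.
Then c = 127.4 − a·277 − b·83 = 440.67.
At (625, 109): z_contact = −826.4 + 69.6 + 440.67 = -316.1 m.
Depth below ground = -113 − (-316.1) = 203 m.

203 m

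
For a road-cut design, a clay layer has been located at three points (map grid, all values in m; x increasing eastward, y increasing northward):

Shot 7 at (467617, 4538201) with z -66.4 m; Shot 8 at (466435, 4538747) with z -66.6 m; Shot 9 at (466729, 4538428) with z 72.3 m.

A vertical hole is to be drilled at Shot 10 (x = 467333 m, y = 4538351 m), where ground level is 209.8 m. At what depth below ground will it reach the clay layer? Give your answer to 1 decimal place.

290.5 m

Let the plane be z = a·x + b·y + c.
Shot 8−Shot 7: −1182a + 546b = −0.2;  Shot 9−Shot 7: −888a + 227b = 138.7.
Solving gives a = −0.349947814, b = −0.757945634.
Then c = -66.4 − a·467617 − b·4538201 = 3603284.78.
At (467333, 4538351): z_contact = −163542.16 − 3439823.33 + 3603284.78 = -80.71 m.
Depth below ground = 209.8 − (-80.71) = 290.5 m.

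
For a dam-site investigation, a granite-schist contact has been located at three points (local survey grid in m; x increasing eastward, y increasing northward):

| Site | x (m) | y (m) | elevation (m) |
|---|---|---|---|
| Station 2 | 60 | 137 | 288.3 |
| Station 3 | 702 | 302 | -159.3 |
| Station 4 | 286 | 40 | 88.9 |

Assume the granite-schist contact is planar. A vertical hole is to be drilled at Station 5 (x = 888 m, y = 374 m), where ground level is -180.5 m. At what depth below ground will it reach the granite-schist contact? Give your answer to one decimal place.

102.0 m

Two edge vectors: Station 2→Station 3 = (642, 165, -447.6), Station 2→Station 4 = (226, -97, -199.4).
Normal n = (Station 2→Station 3) × (Station 2→Station 4) = (-76318.2, 26857.2, -99564).
So ∂z/∂x = −n_x/n_z = −0.76652 and ∂z/∂y = −n_y/n_z = 0.26975.
Intercept c from Station 2: 288.3 + 45.99 − 36.96 = 297.34.
At (888, 374): z_contact = −680.67 + 100.89 + 297.34 = -282.45 m.
Depth below ground = -180.5 − (-282.45) = 102.0 m.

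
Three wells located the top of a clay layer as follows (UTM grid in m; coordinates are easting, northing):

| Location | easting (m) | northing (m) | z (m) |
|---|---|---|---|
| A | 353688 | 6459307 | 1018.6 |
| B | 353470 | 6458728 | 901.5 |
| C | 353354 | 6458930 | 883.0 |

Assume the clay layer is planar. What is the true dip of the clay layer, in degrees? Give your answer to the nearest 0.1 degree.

Two edge vectors: A→B = (-218, -579, -117.1), A→C = (-334, -377, -135.6).
Normal n = (A→B) × (A→C) = (34365.7, 9550.6, -111200).
So ∂z/∂easting = −n_x/n_z = 0.30904 and ∂z/∂northing = −n_y/n_z = 0.08589.
Gradient magnitude |∇z| = √(a² + b²) = √(0.09551 + 0.00738) = 0.32076.
True dip = arctan(0.32076) = 17.8°, dipping toward WSW (azimuth ≈ 254°).

17.8°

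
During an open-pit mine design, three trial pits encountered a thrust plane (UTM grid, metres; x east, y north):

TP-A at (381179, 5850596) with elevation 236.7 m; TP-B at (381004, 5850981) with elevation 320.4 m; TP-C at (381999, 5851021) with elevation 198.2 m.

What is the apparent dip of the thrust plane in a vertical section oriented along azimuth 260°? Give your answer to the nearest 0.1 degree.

5.7°

Let the plane be z = a·x + b·y + c.
TP-B−TP-A: −175a + 385b = 83.7;  TP-C−TP-A: 820a + 425b = −38.5.
Solving gives a = −0.12919, b = 0.15868.
Unit vector along 260° is (sin 260°, cos 260°) = (-0.9848, -0.1736).
Slope in that direction = a·(-0.9848) + b·(-0.1736) = 0.09968.
Apparent dip = arctan|0.09968| = 5.7° (true dip is 11.6°, so apparent ≤ true as expected).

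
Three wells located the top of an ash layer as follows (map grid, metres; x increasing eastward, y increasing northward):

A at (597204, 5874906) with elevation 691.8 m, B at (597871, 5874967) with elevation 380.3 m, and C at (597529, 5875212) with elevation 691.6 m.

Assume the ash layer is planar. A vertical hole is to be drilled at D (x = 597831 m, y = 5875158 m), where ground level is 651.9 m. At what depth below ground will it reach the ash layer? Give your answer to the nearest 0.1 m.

Two edge vectors: A→B = (667, 61, -311.5), A→C = (325, 306, -0.2).
Normal n = (A→B) × (A→C) = (95306.8, -101104.1, 184277).
So ∂z/∂x = −n_x/n_z = −0.517193139 and ∂z/∂y = −n_y/n_z = 0.548652843.
Intercept c from A: 691.8 + 308869.81 − 3223283.88 = −2913722.27.
At (597831, 5875158): z_contact = −309194.09 + 3223422.14 − 2913722.27 = 505.78 m.
Depth below ground = 651.9 − 505.78 = 146.1 m.

146.1 m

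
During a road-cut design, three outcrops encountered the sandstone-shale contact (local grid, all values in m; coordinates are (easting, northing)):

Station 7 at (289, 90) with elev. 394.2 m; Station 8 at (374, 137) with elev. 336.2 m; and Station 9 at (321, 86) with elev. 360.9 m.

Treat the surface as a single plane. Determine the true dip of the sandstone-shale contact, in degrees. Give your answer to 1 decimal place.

47.9°

Let the plane be z = a·E + b·N + c.
Station 8−Station 7: 85a + 47b = −58;  Station 9−Station 7: 32a − 4b = −33.3.
Solving gives a = −0.97457, b = 0.52847.
Gradient magnitude |∇z| = √(a² + b²) = √(0.94978 + 0.27928) = 1.10863.
True dip = arctan(1.10863) = 47.9°, dipping toward ESE (azimuth ≈ 118°).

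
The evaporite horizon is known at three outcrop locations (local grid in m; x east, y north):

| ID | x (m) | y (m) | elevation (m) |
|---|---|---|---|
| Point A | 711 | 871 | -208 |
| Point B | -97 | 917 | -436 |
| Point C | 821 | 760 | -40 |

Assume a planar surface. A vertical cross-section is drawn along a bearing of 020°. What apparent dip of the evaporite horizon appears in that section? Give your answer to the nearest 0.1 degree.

49.2°

Let the plane be z = a·x + b·y + c.
Point B−Point A: −808a + 46b = −228;  Point C−Point A: 110a − 111b = 168.
Solving gives a = 0.20773, b = −1.30765.
Unit vector along 020° is (sin 20°, cos 20°) = (0.3420, 0.9397).
Slope in that direction = a·(0.3420) + b·(0.9397) = −1.15774.
Apparent dip = arctan|1.15774| = 49.2° (true dip is 52.9°, so apparent ≤ true as expected).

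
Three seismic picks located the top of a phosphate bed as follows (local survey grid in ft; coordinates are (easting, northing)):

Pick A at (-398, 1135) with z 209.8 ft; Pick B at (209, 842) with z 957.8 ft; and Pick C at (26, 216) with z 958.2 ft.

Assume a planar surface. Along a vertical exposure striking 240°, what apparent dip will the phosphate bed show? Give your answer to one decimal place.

37.8°

Two edge vectors: Pick A→Pick B = (607, -293, 748), Pick A→Pick C = (424, -919, 748.4).
Normal n = (Pick A→Pick B) × (Pick A→Pick C) = (468130.8, -137126.8, -433601).
So ∂z/∂E = −n_x/n_z = 1.07963 and ∂z/∂N = −n_y/n_z = −0.31625.
Unit vector along 240° is (sin 240°, cos 240°) = (-0.8660, -0.5000).
Slope in that direction = a·(-0.8660) + b·(-0.5000) = −0.77687.
Apparent dip = arctan|0.77687| = 37.8° (true dip is 48.4°, so apparent ≤ true as expected).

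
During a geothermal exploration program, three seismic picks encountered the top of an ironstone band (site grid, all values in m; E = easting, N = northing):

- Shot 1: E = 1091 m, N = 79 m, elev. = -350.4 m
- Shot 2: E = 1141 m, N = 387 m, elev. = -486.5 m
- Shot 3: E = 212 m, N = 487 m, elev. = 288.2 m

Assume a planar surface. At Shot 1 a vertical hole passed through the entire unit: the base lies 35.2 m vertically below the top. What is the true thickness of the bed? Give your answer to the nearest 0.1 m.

Let the plane be z = a·E + b·N + c.
Shot 2−Shot 1: 50a + 308b = −136.1;  Shot 3−Shot 1: −879a + 408b = 638.6.
Solving gives a = −0.86633, b = −0.30124.
|∇z| = √(a²+b²) = 0.91721, so dip δ = arctan(0.91721) = 42.53°.
True thickness = vertical thickness × cos δ = 35.2 × cos 42.53° = 25.9 m.

25.9 m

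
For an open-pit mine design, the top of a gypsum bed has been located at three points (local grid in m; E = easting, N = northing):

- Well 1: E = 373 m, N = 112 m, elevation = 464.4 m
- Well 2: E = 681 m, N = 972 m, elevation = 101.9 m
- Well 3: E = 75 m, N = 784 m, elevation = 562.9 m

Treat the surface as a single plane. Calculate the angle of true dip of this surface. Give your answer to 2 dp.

Let the plane be z = a·E + b·N + c.
Well 2−Well 1: 308a + 860b = −362.5;  Well 3−Well 1: −298a + 672b = 98.5.
Solving gives a = −0.70870, b = −0.16770.
Gradient magnitude |∇z| = √(a² + b²) = √(0.50226 + 0.02812) = 0.72827.
True dip = arctan(0.72827) = 36.06°, dipping toward ENE (azimuth ≈ 077°).

36.06°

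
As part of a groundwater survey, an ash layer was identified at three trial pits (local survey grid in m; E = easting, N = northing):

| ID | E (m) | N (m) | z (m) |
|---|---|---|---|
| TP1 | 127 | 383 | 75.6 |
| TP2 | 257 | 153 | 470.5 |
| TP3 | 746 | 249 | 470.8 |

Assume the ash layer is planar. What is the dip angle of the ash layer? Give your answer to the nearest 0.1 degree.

Two edge vectors: TP1→TP2 = (130, -230, 394.9), TP1→TP3 = (619, -134, 395.2).
Normal n = (TP1→TP2) × (TP1→TP3) = (-37979.4, 193067.1, 124950).
So ∂z/∂E = −n_x/n_z = 0.30396 and ∂z/∂N = −n_y/n_z = −1.54515.
Gradient magnitude |∇z| = √(a² + b²) = √(0.09239 + 2.38750) = 1.57477.
True dip = arctan(1.57477) = 57.6°, dipping toward N (azimuth ≈ 349°).

57.6°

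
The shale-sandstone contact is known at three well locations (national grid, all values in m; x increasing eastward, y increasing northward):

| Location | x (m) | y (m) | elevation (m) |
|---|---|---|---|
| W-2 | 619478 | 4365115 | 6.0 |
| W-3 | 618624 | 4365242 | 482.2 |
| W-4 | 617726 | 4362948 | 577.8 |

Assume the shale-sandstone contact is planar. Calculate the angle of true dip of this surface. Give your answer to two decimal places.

29.18°

Two edge vectors: W-2→W-3 = (-854, 127, 476.2), W-2→W-4 = (-1752, -2167, 571.8).
Normal n = (W-2→W-3) × (W-2→W-4) = (1104544, -345985.2, 2073122).
So ∂z/∂x = −n_x/n_z = −0.53279 and ∂z/∂y = −n_y/n_z = 0.16689.
Gradient magnitude |∇z| = √(a² + b²) = √(0.28387 + 0.02785) = 0.55832.
True dip = arctan(0.55832) = 29.18°, dipping toward ESE (azimuth ≈ 107°).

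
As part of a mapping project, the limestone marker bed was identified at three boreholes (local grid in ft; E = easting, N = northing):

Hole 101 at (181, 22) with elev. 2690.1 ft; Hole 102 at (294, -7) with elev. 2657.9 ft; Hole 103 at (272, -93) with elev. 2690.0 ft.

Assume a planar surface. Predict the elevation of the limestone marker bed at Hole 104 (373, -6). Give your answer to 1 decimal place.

2629.4 ft

Two edge vectors: Hole 101→Hole 102 = (113, -29, -32.2), Hole 101→Hole 103 = (91, -115, -0.1).
Normal n = (Hole 101→Hole 102) × (Hole 101→Hole 103) = (-3700.1, -2918.9, -10356).
So ∂z/∂E = −n_x/n_z = −0.35729 and ∂z/∂N = −n_y/n_z = −0.28186.
Intercept c from Hole 101: 2690.1 + 64.67 + 6.20 = 2760.97.
At (373, -6): z = −133.3 + 1.7 + 2760.97 = 2629.4 ft.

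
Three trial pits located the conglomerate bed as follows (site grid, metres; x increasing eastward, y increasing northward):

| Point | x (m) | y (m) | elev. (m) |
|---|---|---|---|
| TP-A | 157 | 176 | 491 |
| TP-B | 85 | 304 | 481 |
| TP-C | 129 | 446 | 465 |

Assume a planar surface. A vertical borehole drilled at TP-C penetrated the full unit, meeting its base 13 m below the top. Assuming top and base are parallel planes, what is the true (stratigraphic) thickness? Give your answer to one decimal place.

Two edge vectors: TP-A→TP-B = (-72, 128, -10), TP-A→TP-C = (-28, 270, -26).
Normal n = (TP-A→TP-B) × (TP-A→TP-C) = (-628, -1592, -15856).
So ∂z/∂x = −n_x/n_z = −0.03961 and ∂z/∂y = −n_y/n_z = −0.10040.
|∇z| = √(a²+b²) = 0.10793, so dip δ = arctan(0.10793) = 6.16°.
True thickness = vertical thickness × cos δ = 13 × cos 6.16° = 12.9 m.

12.9 m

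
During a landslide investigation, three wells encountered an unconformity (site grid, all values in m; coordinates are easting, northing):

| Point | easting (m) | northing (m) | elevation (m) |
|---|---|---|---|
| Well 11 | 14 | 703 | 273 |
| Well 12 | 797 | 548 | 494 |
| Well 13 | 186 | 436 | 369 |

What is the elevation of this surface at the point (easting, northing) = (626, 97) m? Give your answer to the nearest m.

545 m

Let the plane be z = a·easting + b·northing + c.
Well 12−Well 11: 783a − 155b = 221;  Well 13−Well 11: 172a − 267b = 96.
Solving gives a = 0.24192, b = −0.20371.
Then c = 273 − a·14 − b·703 = 412.82.
At (626, 97): z = 151.4 − 19.8 + 412.82 = 544.5 m.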